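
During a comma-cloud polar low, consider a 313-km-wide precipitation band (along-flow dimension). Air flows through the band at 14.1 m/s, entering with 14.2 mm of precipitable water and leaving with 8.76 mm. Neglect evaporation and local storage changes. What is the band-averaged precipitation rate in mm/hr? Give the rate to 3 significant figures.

R ≈ 0.882 mm/hr

Column moisture flux per unit crosswind length is F = V × PW.
Inflow: F_in = 14.1 × 14.2 = 200.22 mm·m/s
Outflow: F_out = 14.1 × 8.76 = 123.516 mm·m/s
Steady-state rate R = (F_in − F_out)/L = (200.22 − 123.516) / 313000 m = 2.451e-04 mm/s.
R = 2.451e-04 × 3600 = 0.882 mm/hr.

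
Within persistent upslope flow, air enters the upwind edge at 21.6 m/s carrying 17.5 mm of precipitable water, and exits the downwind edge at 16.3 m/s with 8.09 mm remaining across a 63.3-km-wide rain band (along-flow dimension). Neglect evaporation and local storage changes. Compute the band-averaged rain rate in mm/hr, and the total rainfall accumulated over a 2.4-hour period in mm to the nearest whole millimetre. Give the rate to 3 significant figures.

R ≈ 14.0 mm/hr; total ≈ 34 mm

Column moisture flux per unit crosswind length is F = V × PW.
Inflow: F_in = 21.6 × 17.5 = 378 mm·m/s
Outflow: F_out = 16.3 × 8.09 = 131.867 mm·m/s
Steady-state rate R = (F_in − F_out)/L = (378 − 131.867) / 63300 m = 3.888e-03 mm/s.
R = 3.888e-03 × 3600 = 14.0 mm/hr.
Over 2.4 h: total = 14.0 × 2.4 = 33.6 ≈ 34 mm.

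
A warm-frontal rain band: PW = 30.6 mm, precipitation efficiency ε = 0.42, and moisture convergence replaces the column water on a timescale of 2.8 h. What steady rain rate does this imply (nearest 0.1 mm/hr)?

R ≈ 4.6 mm/hr

Each overturning extracts ε × PW = 0.42 × 30.6 = 12.852 mm.
Rate = ε·PW / τ = 12.852 / 2.8 h = 4.6 mm/hr.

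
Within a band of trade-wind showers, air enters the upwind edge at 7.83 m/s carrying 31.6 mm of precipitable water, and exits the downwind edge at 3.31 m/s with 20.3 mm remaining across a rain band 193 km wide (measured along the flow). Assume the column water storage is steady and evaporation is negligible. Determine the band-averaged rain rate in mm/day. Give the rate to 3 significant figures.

Column moisture flux per unit crosswind length is F = V × PW.
Inflow: F_in = 7.83 × 31.6 = 247.428 mm·m/s
Outflow: F_out = 3.31 × 20.3 = 67.193 mm·m/s
Steady-state rate R = (F_in − F_out)/L = (247.428 − 67.193) / 193000 m = 9.339e-04 mm/s.
R = 9.339e-04 × 3600 × 24 = 80.7 mm/day.

R ≈ 80.7 mm/day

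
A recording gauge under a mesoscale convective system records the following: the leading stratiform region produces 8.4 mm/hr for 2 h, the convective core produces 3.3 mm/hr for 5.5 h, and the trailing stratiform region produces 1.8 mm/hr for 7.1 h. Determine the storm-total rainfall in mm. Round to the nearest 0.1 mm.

total ≈ 47.7 mm

Total = Σ Rᵢ Δtᵢ = 8.4 × 2 + 3.3 × 5.5 + 1.8 × 7.1
      = 16.8 + 18.15 + 12.78 = 47.7 mm.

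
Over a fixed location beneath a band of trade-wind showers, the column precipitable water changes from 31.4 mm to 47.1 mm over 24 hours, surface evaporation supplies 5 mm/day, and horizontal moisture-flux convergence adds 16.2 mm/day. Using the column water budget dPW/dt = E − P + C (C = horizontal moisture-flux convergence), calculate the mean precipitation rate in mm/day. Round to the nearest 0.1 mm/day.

dPW/dt = (47.1 − 31.4) mm / (24/24 day) = +15.700 mm/day.
P = E + C − dPW/dt = 5 + (16.2) − (+15.700) = 5.5 mm/day.

P ≈ 5.5 mm/day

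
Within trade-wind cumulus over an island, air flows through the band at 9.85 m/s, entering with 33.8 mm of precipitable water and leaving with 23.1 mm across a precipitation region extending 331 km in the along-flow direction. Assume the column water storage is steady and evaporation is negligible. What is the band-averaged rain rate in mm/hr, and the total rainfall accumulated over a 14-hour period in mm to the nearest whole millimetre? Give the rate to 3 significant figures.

Column moisture flux per unit crosswind length is F = V × PW.
Inflow: F_in = 9.85 × 33.8 = 332.93 mm·m/s
Outflow: F_out = 9.85 × 23.1 = 227.535 mm·m/s
Steady-state rate R = (F_in − F_out)/L = (332.93 − 227.535) / 331000 m = 3.184e-04 mm/s.
R = 3.184e-04 × 3600 = 1.15 mm/hr.
Over 14 h: total = 1.15 × 14 = 16.1 ≈ 16 mm.

R ≈ 1.15 mm/hr; total ≈ 16 mm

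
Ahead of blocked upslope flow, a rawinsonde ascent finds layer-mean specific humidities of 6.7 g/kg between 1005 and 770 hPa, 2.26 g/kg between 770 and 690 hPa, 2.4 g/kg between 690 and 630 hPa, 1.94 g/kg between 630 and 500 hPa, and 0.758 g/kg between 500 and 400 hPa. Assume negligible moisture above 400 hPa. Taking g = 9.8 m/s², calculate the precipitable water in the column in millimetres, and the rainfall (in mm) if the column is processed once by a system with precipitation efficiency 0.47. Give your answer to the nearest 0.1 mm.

PW ≈ 22.7 mm; rainfall ≈ 10.7 mm

Precipitable water is the column-integrated vapour mass per unit area: PW = (1/g) Σ q̄ Δp, with q in kg/kg and Δp in Pa (1 kg/m² of water = 1 mm).
Layer 1005–770 hPa: Δp = 235 hPa = 23500 Pa, q̄ = 0.0067 kg/kg → 0.0067 × 23500 / 9.8 = 16.07 mm
Layer 770–690 hPa: Δp = 80 hPa = 8000 Pa, q̄ = 0.00226 kg/kg → 0.00226 × 8000 / 9.8 = 1.84 mm
Layer 690–630 hPa: Δp = 60 hPa = 6000 Pa, q̄ = 0.0024 kg/kg → 0.0024 × 6000 / 9.8 = 1.47 mm
Layer 630–500 hPa: Δp = 130 hPa = 13000 Pa, q̄ = 0.00194 kg/kg → 0.00194 × 13000 / 9.8 = 2.57 mm
Layer 500–400 hPa: Δp = 100 hPa = 10000 Pa, q̄ = 0.000758 kg/kg → 0.000758 × 10000 / 9.8 = 0.77 mm
PW = 16.07 + 1.84 + 1.47 + 2.57 + 0.77 = 22.72 ≈ 22.7 mm.
Rainfall = ε × PW = 0.47 × 22.7 = 10.7 mm.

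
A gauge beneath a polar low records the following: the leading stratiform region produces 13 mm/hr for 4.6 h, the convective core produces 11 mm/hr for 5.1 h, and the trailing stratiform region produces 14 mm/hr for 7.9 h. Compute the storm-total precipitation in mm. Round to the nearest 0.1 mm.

Total = Σ Rᵢ Δtᵢ = 13 × 4.6 + 11 × 5.1 + 14 × 7.9
      = 59.8 + 56.1 + 110.6 = 226.5 mm.

total ≈ 226.5 mm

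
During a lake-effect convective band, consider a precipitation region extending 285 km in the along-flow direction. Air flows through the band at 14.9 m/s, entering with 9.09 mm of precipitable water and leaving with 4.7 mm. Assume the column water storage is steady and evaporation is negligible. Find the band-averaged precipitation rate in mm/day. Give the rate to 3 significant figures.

Column moisture flux per unit crosswind length is F = V × PW.
Inflow: F_in = 14.9 × 9.09 = 135.441 mm·m/s
Outflow: F_out = 14.9 × 4.7 = 70.03 mm·m/s
Steady-state rate R = (F_in − F_out)/L = (135.441 − 70.03) / 285000 m = 2.295e-04 mm/s.
R = 2.295e-04 × 3600 × 24 = 19.8 mm/day.

R ≈ 19.8 mm/day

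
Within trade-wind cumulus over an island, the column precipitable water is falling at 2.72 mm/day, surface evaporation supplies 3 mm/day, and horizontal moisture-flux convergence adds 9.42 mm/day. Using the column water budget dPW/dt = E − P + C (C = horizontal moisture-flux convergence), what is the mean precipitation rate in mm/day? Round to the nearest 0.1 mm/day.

dPW/dt = -2.72 mm/day.
P = E + C − dPW/dt = 3 + (9.42) − (-2.72) = 15.1 mm/day.

P ≈ 15.1 mm/day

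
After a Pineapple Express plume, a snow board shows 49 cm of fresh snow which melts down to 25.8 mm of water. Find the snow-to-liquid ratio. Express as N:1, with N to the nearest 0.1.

ratio ≈ 19.0

Ratio = snow depth / SWE = 490 mm / 25.8 mm = 19.0, i.e. 19.0:1.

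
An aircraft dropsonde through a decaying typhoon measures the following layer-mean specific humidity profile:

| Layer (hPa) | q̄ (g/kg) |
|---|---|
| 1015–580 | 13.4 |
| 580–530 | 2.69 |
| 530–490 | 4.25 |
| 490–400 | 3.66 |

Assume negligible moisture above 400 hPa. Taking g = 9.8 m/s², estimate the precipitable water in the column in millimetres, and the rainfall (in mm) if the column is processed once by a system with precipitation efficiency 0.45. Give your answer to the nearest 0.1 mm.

PW ≈ 65.9 mm; rainfall ≈ 29.7 mm

Precipitable water is the column-integrated vapour mass per unit area: PW = (1/g) Σ q̄ Δp, with q in kg/kg and Δp in Pa (1 kg/m² of water = 1 mm).
Layer 1015–580 hPa: Δp = 435 hPa = 43500 Pa, q̄ = 0.0134 kg/kg → 0.0134 × 43500 / 9.8 = 59.48 mm
Layer 580–530 hPa: Δp = 50 hPa = 5000 Pa, q̄ = 0.00269 kg/kg → 0.00269 × 5000 / 9.8 = 1.37 mm
Layer 530–490 hPa: Δp = 40 hPa = 4000 Pa, q̄ = 0.00425 kg/kg → 0.00425 × 4000 / 9.8 = 1.73 mm
Layer 490–400 hPa: Δp = 90 hPa = 9000 Pa, q̄ = 0.00366 kg/kg → 0.00366 × 9000 / 9.8 = 3.36 mm
PW = 59.48 + 1.37 + 1.73 + 3.36 = 65.94 ≈ 65.9 mm.
Rainfall = ε × PW = 0.45 × 65.9 = 29.7 mm.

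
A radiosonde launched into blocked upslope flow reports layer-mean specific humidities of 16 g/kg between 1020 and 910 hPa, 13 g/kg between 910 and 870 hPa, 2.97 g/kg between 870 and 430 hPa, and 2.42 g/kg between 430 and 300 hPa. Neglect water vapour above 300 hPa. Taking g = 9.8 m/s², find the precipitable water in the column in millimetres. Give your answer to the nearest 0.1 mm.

Precipitable water is the column-integrated vapour mass per unit area: PW = (1/g) Σ q̄ Δp, with q in kg/kg and Δp in Pa (1 kg/m² of water = 1 mm).
Layer 1020–910 hPa: Δp = 110 hPa = 11000 Pa, q̄ = 0.016 kg/kg → 0.016 × 11000 / 9.8 = 17.96 mm
Layer 910–870 hPa: Δp = 40 hPa = 4000 Pa, q̄ = 0.013 kg/kg → 0.013 × 4000 / 9.8 = 5.31 mm
Layer 870–430 hPa: Δp = 440 hPa = 44000 Pa, q̄ = 0.00297 kg/kg → 0.00297 × 44000 / 9.8 = 13.33 mm
Layer 430–300 hPa: Δp = 130 hPa = 13000 Pa, q̄ = 0.00242 kg/kg → 0.00242 × 13000 / 9.8 = 3.21 mm
PW = 17.96 + 5.31 + 13.33 + 3.21 = 39.81 ≈ 39.8 mm.

PW ≈ 39.8 mm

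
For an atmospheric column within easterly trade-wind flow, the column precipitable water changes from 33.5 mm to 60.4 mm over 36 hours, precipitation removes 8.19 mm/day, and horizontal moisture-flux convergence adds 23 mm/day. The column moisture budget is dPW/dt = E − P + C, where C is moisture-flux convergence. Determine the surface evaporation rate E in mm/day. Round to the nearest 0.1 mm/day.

E ≈ 3.1 mm/day

dPW/dt = (60.4 − 33.5) mm / (36/24 day) = +17.933 mm/day.
E = dPW/dt + P − C = (+17.933) + 8.19 − (23) = 3.1 mm/day.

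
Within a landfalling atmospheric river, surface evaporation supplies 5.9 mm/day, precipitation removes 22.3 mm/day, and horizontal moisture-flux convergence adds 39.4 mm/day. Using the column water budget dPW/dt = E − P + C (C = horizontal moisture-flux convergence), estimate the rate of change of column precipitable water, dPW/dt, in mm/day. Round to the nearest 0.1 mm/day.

dPW/dt = E − P + C = 5.9 − 22.3 + (39.4) = 23.0 mm/day.

dPW/dt ≈ 23.0 mm/day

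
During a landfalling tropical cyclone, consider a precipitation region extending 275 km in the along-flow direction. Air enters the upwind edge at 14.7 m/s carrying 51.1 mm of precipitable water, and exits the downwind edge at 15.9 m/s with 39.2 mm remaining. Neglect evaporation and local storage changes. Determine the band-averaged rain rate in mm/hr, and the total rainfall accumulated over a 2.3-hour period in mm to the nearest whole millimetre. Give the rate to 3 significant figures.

R ≈ 1.67 mm/hr; total ≈ 4 mm

Column moisture flux per unit crosswind length is F = V × PW.
Inflow: F_in = 14.7 × 51.1 = 751.17 mm·m/s
Outflow: F_out = 15.9 × 39.2 = 623.28 mm·m/s
Steady-state rate R = (F_in − F_out)/L = (751.17 − 623.28) / 275000 m = 4.651e-04 mm/s.
R = 4.651e-04 × 3600 = 1.67 mm/hr.
Over 2.3 h: total = 1.67 × 2.3 = 3.841 ≈ 4 mm.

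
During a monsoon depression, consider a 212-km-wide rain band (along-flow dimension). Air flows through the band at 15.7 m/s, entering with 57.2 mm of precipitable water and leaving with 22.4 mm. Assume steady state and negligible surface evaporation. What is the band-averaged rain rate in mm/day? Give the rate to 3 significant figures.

R ≈ 223 mm/day

Column moisture flux per unit crosswind length is F = V × PW.
Inflow: F_in = 15.7 × 57.2 = 898.04 mm·m/s
Outflow: F_out = 15.7 × 22.4 = 351.68 mm·m/s
Steady-state rate R = (F_in − F_out)/L = (898.04 − 351.68) / 212000 m = 2.577e-03 mm/s.
R = 2.577e-03 × 3600 × 24 = 223 mm/day.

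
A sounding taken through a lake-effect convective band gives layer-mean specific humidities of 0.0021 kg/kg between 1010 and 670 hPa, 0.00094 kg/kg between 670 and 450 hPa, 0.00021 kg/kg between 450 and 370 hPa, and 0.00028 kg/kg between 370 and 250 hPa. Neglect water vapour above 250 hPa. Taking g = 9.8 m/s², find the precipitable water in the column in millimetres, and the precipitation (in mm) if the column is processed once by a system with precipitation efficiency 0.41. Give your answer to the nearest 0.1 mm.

PW ≈ 9.9 mm; precipitation ≈ 4.1 mm

Precipitable water is the column-integrated vapour mass per unit area: PW = (1/g) Σ q̄ Δp, with q in kg/kg and Δp in Pa (1 kg/m² of water = 1 mm).
Layer 1010–670 hPa: Δp = 340 hPa = 34000 Pa, q̄ = 0.0021 kg/kg → 0.0021 × 34000 / 9.8 = 7.29 mm
Layer 670–450 hPa: Δp = 220 hPa = 22000 Pa, q̄ = 0.00094 kg/kg → 0.00094 × 22000 / 9.8 = 2.11 mm
Layer 450–370 hPa: Δp = 80 hPa = 8000 Pa, q̄ = 0.00021 kg/kg → 0.00021 × 8000 / 9.8 = 0.17 mm
Layer 370–250 hPa: Δp = 120 hPa = 12000 Pa, q̄ = 0.00028 kg/kg → 0.00028 × 12000 / 9.8 = 0.34 mm
PW = 7.29 + 2.11 + 0.17 + 0.34 = 9.91 ≈ 9.9 mm.
Precipitation = ε × PW = 0.41 × 9.9 = 4.1 mm.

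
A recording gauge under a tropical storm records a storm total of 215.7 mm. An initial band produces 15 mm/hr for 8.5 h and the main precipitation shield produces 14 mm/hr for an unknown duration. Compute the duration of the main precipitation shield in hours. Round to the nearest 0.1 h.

duration ≈ 6.3 h

Known phases: 15 × 8.5 = 127.5 mm.
Remaining depth = 215.7 − 127.5 = 88.2 mm.
Duration = 88.2 / 14 = 6.3 h.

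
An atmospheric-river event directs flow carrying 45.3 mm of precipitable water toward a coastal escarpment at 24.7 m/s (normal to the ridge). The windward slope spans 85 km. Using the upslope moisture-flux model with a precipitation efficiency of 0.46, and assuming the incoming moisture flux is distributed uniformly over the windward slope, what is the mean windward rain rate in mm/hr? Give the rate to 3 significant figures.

Incoming column moisture flux per unit ridge length: F = V × PW = 24.7 × 45.3 = 1118.91 mm·m/s.
Spread over the 85 km slope with efficiency ε = 0.46: R = ε·F/W = 0.46 × 1118.91 / 85000 m = 6.055e-03 mm/s.
R = 6.055e-03 × 3600 = 21.8 mm/hr.

R ≈ 21.8 mm/hr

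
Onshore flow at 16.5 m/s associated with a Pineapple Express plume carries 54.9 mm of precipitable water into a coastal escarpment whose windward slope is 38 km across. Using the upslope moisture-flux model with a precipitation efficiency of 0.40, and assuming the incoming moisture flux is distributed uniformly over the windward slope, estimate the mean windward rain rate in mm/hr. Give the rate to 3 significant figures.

R ≈ 34.3 mm/hr

Incoming column moisture flux per unit ridge length: F = V × PW = 16.5 × 54.9 = 905.85 mm·m/s.
Spread over the 38 km slope with efficiency ε = 0.40: R = ε·F/W = 0.40 × 905.85 / 38000 m = 9.535e-03 mm/s.
R = 9.535e-03 × 3600 = 34.3 mm/hr.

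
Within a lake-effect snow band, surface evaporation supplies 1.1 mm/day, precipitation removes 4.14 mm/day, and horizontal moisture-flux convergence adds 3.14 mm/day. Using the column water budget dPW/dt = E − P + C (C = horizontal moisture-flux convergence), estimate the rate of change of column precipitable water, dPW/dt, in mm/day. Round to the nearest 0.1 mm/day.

dPW/dt = E − P + C = 1.1 − 4.14 + (3.14) = 0.1 mm/day.

dPW/dt ≈ 0.1 mm/day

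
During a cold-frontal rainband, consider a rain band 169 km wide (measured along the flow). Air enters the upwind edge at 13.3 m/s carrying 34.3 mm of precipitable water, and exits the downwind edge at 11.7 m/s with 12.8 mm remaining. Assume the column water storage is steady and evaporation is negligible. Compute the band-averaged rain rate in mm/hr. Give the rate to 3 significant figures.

R ≈ 6.53 mm/hr

Column moisture flux per unit crosswind length is F = V × PW.
Inflow: F_in = 13.3 × 34.3 = 456.19 mm·m/s
Outflow: F_out = 11.7 × 12.8 = 149.76 mm·m/s
Steady-state rate R = (F_in − F_out)/L = (456.19 − 149.76) / 169000 m = 1.813e-03 mm/s.
R = 1.813e-03 × 3600 = 6.53 mm/hr.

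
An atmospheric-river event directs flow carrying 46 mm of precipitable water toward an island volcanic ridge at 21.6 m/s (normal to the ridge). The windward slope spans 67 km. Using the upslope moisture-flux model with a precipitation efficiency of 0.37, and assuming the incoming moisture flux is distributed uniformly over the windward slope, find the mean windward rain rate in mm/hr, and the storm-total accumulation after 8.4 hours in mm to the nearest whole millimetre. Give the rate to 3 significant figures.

R ≈ 19.8 mm/hr; total ≈ 166 mm

Incoming column moisture flux per unit ridge length: F = V × PW = 21.6 × 46 = 993.6 mm·m/s.
Spread over the 67 km slope with efficiency ε = 0.37: R = ε·F/W = 0.37 × 993.6 / 67000 m = 5.487e-03 mm/s.
R = 5.487e-03 × 3600 = 19.8 mm/hr.
Over 8.4 h: total = 19.8 × 8.4 = 166.32 ≈ 166 mm.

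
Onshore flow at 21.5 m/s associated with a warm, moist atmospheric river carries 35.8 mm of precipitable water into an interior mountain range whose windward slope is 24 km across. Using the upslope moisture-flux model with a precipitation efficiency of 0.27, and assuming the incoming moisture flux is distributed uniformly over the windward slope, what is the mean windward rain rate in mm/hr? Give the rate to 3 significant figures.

Incoming column moisture flux per unit ridge length: F = V × PW = 21.5 × 35.8 = 769.7 mm·m/s.
Spread over the 24 km slope with efficiency ε = 0.27: R = ε·F/W = 0.27 × 769.7 / 24000 m = 8.659e-03 mm/s.
R = 8.659e-03 × 3600 = 31.2 mm/hr.

R ≈ 31.2 mm/hr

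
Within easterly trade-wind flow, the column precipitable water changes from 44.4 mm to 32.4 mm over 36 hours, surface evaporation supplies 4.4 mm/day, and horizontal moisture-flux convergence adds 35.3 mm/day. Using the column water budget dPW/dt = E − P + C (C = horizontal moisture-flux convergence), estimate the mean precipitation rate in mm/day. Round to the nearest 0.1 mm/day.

dPW/dt = (32.4 − 44.4) mm / (36/24 day) = -8.000 mm/day.
P = E + C − dPW/dt = 4.4 + (35.3) − (-8.000) = 47.7 mm/day.

P ≈ 47.7 mm/day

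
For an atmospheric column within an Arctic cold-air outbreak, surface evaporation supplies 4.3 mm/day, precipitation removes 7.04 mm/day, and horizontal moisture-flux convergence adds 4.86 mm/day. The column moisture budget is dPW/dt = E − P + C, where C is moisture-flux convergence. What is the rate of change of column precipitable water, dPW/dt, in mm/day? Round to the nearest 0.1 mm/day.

dPW/dt = E − P + C = 4.3 − 7.04 + (4.86) = 2.1 mm/day.

dPW/dt ≈ 2.1 mm/day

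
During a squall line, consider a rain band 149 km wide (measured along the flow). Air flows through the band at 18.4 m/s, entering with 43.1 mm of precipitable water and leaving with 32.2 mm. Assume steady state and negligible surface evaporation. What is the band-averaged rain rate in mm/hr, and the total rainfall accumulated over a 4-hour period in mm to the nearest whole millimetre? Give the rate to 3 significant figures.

Column moisture flux per unit crosswind length is F = V × PW.
Inflow: F_in = 18.4 × 43.1 = 793.04 mm·m/s
Outflow: F_out = 18.4 × 32.2 = 592.48 mm·m/s
Steady-state rate R = (F_in − F_out)/L = (793.04 − 592.48) / 149000 m = 1.346e-03 mm/s.
R = 1.346e-03 × 3600 = 4.85 mm/hr.
Over 4 h: total = 4.85 × 4 = 19.4 ≈ 19 mm.

R ≈ 4.85 mm/hr; total ≈ 19 mm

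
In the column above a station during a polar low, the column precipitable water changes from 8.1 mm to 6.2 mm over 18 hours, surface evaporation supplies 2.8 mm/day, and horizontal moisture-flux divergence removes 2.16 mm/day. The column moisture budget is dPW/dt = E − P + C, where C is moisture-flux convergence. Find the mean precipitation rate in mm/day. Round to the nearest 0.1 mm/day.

dPW/dt = (6.2 − 8.1) mm / (18/24 day) = -2.533 mm/day.
P = E + C − dPW/dt = 2.8 + (-2.16) − (-2.533) = 3.2 mm/day.

P ≈ 3.2 mm/day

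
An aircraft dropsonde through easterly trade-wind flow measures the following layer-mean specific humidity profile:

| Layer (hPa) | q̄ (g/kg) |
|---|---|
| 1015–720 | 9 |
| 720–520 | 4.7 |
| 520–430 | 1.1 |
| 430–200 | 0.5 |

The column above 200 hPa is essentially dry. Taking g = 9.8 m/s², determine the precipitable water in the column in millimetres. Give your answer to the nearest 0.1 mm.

Precipitable water is the column-integrated vapour mass per unit area: PW = (1/g) Σ q̄ Δp, with q in kg/kg and Δp in Pa (1 kg/m² of water = 1 mm).
Layer 1015–720 hPa: Δp = 295 hPa = 29500 Pa, q̄ = 0.009 kg/kg → 0.009 × 29500 / 9.8 = 27.09 mm
Layer 720–520 hPa: Δp = 200 hPa = 20000 Pa, q̄ = 0.0047 kg/kg → 0.0047 × 20000 / 9.8 = 9.59 mm
Layer 520–430 hPa: Δp = 90 hPa = 9000 Pa, q̄ = 0.0011 kg/kg → 0.0011 × 9000 / 9.8 = 1.01 mm
Layer 430–200 hPa: Δp = 230 hPa = 23000 Pa, q̄ = 0.0005 kg/kg → 0.0005 × 23000 / 9.8 = 1.17 mm
PW = 27.09 + 9.59 + 1.01 + 1.17 = 38.86 ≈ 38.9 mm.

PW ≈ 38.9 mm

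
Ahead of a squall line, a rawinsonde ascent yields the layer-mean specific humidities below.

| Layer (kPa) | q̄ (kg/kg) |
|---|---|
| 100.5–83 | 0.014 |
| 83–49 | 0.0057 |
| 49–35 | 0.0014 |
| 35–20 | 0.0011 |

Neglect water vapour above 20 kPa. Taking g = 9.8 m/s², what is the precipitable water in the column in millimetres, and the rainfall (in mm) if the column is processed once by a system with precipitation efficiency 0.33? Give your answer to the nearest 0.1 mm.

PW ≈ 48.5 mm; rainfall ≈ 16.0 mm

Precipitable water is the column-integrated vapour mass per unit area: PW = (1/g) Σ q̄ Δp, with q in kg/kg and Δp in Pa (1 kg/m² of water = 1 mm).
Layer 100.5–83 kPa: Δp = 175 hPa = 17500 Pa, q̄ = 0.014 kg/kg → 0.014 × 17500 / 9.8 = 25.00 mm
Layer 83–49 kPa: Δp = 340 hPa = 34000 Pa, q̄ = 0.0057 kg/kg → 0.0057 × 34000 / 9.8 = 19.78 mm
Layer 49–35 kPa: Δp = 140 hPa = 14000 Pa, q̄ = 0.0014 kg/kg → 0.0014 × 14000 / 9.8 = 2.00 mm
Layer 35–20 kPa: Δp = 150 hPa = 15000 Pa, q̄ = 0.0011 kg/kg → 0.0011 × 15000 / 9.8 = 1.68 mm
PW = 25.00 + 19.78 + 2.00 + 1.68 = 48.46 ≈ 48.5 mm.
Rainfall = ε × PW = 0.33 × 48.5 = 16.0 mm.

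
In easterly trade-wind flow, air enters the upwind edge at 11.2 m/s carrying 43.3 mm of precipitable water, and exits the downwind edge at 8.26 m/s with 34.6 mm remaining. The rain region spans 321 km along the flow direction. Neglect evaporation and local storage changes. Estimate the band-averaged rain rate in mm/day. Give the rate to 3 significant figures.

Column moisture flux per unit crosswind length is F = V × PW.
Inflow: F_in = 11.2 × 43.3 = 484.96 mm·m/s
Outflow: F_out = 8.26 × 34.6 = 285.796 mm·m/s
Steady-state rate R = (F_in − F_out)/L = (484.96 − 285.796) / 321000 m = 6.204e-04 mm/s.
R = 6.204e-04 × 3600 × 24 = 53.6 mm/day.

R ≈ 53.6 mm/day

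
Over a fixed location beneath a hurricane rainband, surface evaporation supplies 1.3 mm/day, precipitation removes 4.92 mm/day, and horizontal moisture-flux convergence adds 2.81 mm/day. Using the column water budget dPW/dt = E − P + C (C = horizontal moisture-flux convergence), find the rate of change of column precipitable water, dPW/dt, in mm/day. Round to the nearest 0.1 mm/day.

dPW/dt ≈ -0.8 mm/day

dPW/dt = E − P + C = 1.3 − 4.92 + (2.81) = -0.8 mm/day.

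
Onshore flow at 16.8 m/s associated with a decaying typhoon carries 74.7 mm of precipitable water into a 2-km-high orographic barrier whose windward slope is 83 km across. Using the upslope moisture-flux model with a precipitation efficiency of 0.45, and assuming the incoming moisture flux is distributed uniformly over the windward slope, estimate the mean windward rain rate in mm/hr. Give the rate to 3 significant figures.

R ≈ 24.5 mm/hr

Incoming column moisture flux per unit ridge length: F = V × PW = 16.8 × 74.7 = 1254.96 mm·m/s.
Spread over the 83 km slope with efficiency ε = 0.45: R = ε·F/W = 0.45 × 1254.96 / 83000 m = 6.804e-03 mm/s.
R = 6.804e-03 × 3600 = 24.5 mm/hr.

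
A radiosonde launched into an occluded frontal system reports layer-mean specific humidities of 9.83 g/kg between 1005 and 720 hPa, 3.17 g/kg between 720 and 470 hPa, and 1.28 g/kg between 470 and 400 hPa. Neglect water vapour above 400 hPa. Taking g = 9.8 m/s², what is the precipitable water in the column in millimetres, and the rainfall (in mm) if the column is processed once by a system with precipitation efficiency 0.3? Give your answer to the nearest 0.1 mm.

PW ≈ 37.6 mm; rainfall ≈ 11.3 mm

Precipitable water is the column-integrated vapour mass per unit area: PW = (1/g) Σ q̄ Δp, with q in kg/kg and Δp in Pa (1 kg/m² of water = 1 mm).
Layer 1005–720 hPa: Δp = 285 hPa = 28500 Pa, q̄ = 0.00983 kg/kg → 0.00983 × 28500 / 9.8 = 28.59 mm
Layer 720–470 hPa: Δp = 250 hPa = 25000 Pa, q̄ = 0.00317 kg/kg → 0.00317 × 25000 / 9.8 = 8.09 mm
Layer 470–400 hPa: Δp = 70 hPa = 7000 Pa, q̄ = 0.00128 kg/kg → 0.00128 × 7000 / 9.8 = 0.91 mm
PW = 28.59 + 8.09 + 0.91 = 37.59 ≈ 37.6 mm.
Rainfall = ε × PW = 0.3 × 37.6 = 11.3 mm.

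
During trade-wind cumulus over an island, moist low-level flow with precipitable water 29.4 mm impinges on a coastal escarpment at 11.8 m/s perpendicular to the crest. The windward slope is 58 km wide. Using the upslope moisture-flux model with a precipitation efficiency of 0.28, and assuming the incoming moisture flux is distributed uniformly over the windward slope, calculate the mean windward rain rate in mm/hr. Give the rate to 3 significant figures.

Incoming column moisture flux per unit ridge length: F = V × PW = 11.8 × 29.4 = 346.92 mm·m/s.
Spread over the 58 km slope with efficiency ε = 0.28: R = ε·F/W = 0.28 × 346.92 / 58000 m = 1.675e-03 mm/s.
R = 1.675e-03 × 3600 = 6.03 mm/hr.

R ≈ 6.03 mm/hr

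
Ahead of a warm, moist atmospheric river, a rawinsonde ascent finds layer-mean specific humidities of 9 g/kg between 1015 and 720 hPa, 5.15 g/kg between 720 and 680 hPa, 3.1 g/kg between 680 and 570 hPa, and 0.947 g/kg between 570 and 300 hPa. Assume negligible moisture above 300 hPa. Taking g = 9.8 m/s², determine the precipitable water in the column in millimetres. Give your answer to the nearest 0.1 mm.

Precipitable water is the column-integrated vapour mass per unit area: PW = (1/g) Σ q̄ Δp, with q in kg/kg and Δp in Pa (1 kg/m² of water = 1 mm).
Layer 1015–720 hPa: Δp = 295 hPa = 29500 Pa, q̄ = 0.009 kg/kg → 0.009 × 29500 / 9.8 = 27.09 mm
Layer 720–680 hPa: Δp = 40 hPa = 4000 Pa, q̄ = 0.00515 kg/kg → 0.00515 × 4000 / 9.8 = 2.10 mm
Layer 680–570 hPa: Δp = 110 hPa = 11000 Pa, q̄ = 0.0031 kg/kg → 0.0031 × 11000 / 9.8 = 3.48 mm
Layer 570–300 hPa: Δp = 270 hPa = 27000 Pa, q̄ = 0.000947 kg/kg → 0.000947 × 27000 / 9.8 = 2.61 mm
PW = 27.09 + 2.10 + 3.48 + 2.61 = 35.28 ≈ 35.3 mm.

PW ≈ 35.3 mm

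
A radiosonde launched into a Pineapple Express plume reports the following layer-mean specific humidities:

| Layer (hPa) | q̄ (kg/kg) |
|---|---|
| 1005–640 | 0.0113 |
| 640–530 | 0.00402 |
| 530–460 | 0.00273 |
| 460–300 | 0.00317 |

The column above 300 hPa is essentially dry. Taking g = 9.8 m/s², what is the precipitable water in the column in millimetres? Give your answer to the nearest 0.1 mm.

PW ≈ 53.7 mm

Precipitable water is the column-integrated vapour mass per unit area: PW = (1/g) Σ q̄ Δp, with q in kg/kg and Δp in Pa (1 kg/m² of water = 1 mm).
Layer 1005–640 hPa: Δp = 365 hPa = 36500 Pa, q̄ = 0.0113 kg/kg → 0.0113 × 36500 / 9.8 = 42.09 mm
Layer 640–530 hPa: Δp = 110 hPa = 11000 Pa, q̄ = 0.00402 kg/kg → 0.00402 × 11000 / 9.8 = 4.51 mm
Layer 530–460 hPa: Δp = 70 hPa = 7000 Pa, q̄ = 0.00273 kg/kg → 0.00273 × 7000 / 9.8 = 1.95 mm
Layer 460–300 hPa: Δp = 160 hPa = 16000 Pa, q̄ = 0.00317 kg/kg → 0.00317 × 16000 / 9.8 = 5.18 mm
PW = 42.09 + 4.51 + 1.95 + 5.18 = 53.73 ≈ 53.7 mm.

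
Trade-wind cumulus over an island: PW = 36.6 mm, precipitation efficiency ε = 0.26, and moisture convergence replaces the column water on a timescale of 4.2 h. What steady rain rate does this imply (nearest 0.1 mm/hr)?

Each overturning extracts ε × PW = 0.26 × 36.6 = 9.516 mm.
Rate = ε·PW / τ = 9.516 / 4.2 h = 2.3 mm/hr.

R ≈ 2.3 mm/hr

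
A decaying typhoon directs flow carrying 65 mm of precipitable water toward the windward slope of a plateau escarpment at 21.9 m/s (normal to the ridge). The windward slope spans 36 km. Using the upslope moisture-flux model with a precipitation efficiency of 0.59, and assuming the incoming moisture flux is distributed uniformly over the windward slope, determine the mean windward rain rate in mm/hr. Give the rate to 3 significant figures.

Incoming column moisture flux per unit ridge length: F = V × PW = 21.9 × 65 = 1423.5 mm·m/s.
Spread over the 36 km slope with efficiency ε = 0.59: R = ε·F/W = 0.59 × 1423.5 / 36000 m = 2.333e-02 mm/s.
R = 2.333e-02 × 3600 = 84.0 mm/hr.

R ≈ 84.0 mm/hr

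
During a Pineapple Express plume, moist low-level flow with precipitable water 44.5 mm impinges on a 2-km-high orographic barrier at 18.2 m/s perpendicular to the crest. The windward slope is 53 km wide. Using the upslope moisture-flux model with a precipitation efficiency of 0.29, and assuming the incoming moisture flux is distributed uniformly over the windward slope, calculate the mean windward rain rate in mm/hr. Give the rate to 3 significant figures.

R ≈ 16.0 mm/hr

Incoming column moisture flux per unit ridge length: F = V × PW = 18.2 × 44.5 = 809.9 mm·m/s.
Spread over the 53 km slope with efficiency ε = 0.29: R = ε·F/W = 0.29 × 809.9 / 53000 m = 4.432e-03 mm/s.
R = 4.432e-03 × 3600 = 16.0 mm/hr.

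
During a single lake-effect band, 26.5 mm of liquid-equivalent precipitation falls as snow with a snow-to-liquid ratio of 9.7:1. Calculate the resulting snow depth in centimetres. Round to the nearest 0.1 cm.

snow depth ≈ 25.7 cm

Snow depth = liquid × ratio = 26.5 mm × 9.7 = 257.05 mm = 25.7 cm.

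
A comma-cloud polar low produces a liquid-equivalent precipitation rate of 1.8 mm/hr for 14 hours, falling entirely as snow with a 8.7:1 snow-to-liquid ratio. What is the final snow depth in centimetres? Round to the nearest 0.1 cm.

snow depth ≈ 21.9 cm

Liquid-equivalent depth = 1.8 × 14 = 25.2 mm.
Snow depth = 25.2 mm × 8.7 = 219.24 mm = 21.9 cm.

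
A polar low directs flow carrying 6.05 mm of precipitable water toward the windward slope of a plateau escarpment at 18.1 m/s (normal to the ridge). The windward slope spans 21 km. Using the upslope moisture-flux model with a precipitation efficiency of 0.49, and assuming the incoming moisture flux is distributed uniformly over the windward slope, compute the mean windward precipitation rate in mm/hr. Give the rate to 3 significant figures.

Incoming column moisture flux per unit ridge length: F = V × PW = 18.1 × 6.05 = 109.505 mm·m/s.
Spread over the 21 km slope with efficiency ε = 0.49: R = ε·F/W = 0.49 × 109.505 / 21000 m = 2.555e-03 mm/s.
R = 2.555e-03 × 3600 = 9.20 mm/hr.

R ≈ 9.20 mm/hr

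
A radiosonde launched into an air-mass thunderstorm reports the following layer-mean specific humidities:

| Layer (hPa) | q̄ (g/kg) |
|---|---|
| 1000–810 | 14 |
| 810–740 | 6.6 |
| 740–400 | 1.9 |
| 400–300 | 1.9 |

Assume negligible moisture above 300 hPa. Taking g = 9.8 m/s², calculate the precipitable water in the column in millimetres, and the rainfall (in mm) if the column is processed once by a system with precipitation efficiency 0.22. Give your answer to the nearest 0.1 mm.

Precipitable water is the column-integrated vapour mass per unit area: PW = (1/g) Σ q̄ Δp, with q in kg/kg and Δp in Pa (1 kg/m² of water = 1 mm).
Layer 1000–810 hPa: Δp = 190 hPa = 19000 Pa, q̄ = 0.014 kg/kg → 0.014 × 19000 / 9.8 = 27.14 mm
Layer 810–740 hPa: Δp = 70 hPa = 7000 Pa, q̄ = 0.0066 kg/kg → 0.0066 × 7000 / 9.8 = 4.71 mm
Layer 740–400 hPa: Δp = 340 hPa = 34000 Pa, q̄ = 0.0019 kg/kg → 0.0019 × 34000 / 9.8 = 6.59 mm
Layer 400–300 hPa: Δp = 100 hPa = 10000 Pa, q̄ = 0.0019 kg/kg → 0.0019 × 10000 / 9.8 = 1.94 mm
PW = 27.14 + 4.71 + 6.59 + 1.94 = 40.38 ≈ 40.4 mm.
Rainfall = ε × PW = 0.22 × 40.4 = 8.9 mm.

PW ≈ 40.4 mm; rainfall ≈ 8.9 mm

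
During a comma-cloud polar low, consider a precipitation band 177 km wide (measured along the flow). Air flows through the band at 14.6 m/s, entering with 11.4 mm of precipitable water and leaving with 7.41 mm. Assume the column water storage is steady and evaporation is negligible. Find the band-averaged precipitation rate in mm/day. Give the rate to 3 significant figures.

Column moisture flux per unit crosswind length is F = V × PW.
Inflow: F_in = 14.6 × 11.4 = 166.44 mm·m/s
Outflow: F_out = 14.6 × 7.41 = 108.186 mm·m/s
Steady-state rate R = (F_in − F_out)/L = (166.44 − 108.186) / 177000 m = 3.291e-04 mm/s.
R = 3.291e-04 × 3600 × 24 = 28.4 mm/day.

R ≈ 28.4 mm/day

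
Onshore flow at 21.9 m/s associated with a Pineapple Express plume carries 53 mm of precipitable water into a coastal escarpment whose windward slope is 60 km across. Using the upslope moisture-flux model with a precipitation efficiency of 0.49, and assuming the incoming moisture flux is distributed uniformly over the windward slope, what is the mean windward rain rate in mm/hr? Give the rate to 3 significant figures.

R ≈ 34.1 mm/hr

Incoming column moisture flux per unit ridge length: F = V × PW = 21.9 × 53 = 1160.7 mm·m/s.
Spread over the 60 km slope with efficiency ε = 0.49: R = ε·F/W = 0.49 × 1160.7 / 60000 m = 9.479e-03 mm/s.
R = 9.479e-03 × 3600 = 34.1 mm/hr.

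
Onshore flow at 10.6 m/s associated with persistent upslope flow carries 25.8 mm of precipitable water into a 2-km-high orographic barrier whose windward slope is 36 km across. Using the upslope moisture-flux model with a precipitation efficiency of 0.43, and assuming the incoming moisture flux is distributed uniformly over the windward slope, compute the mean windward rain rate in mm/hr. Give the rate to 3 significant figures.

R ≈ 11.8 mm/hr

Incoming column moisture flux per unit ridge length: F = V × PW = 10.6 × 25.8 = 273.48 mm·m/s.
Spread over the 36 km slope with efficiency ε = 0.43: R = ε·F/W = 0.43 × 273.48 / 36000 m = 3.267e-03 mm/s.
R = 3.267e-03 × 3600 = 11.8 mm/hr.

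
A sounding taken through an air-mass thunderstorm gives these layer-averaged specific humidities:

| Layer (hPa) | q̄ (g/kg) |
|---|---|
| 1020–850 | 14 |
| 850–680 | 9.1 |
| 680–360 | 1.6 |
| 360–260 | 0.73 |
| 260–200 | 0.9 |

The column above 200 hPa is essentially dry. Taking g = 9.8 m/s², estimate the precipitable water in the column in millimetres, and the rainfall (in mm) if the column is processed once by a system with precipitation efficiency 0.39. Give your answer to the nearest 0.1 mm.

Precipitable water is the column-integrated vapour mass per unit area: PW = (1/g) Σ q̄ Δp, with q in kg/kg and Δp in Pa (1 kg/m² of water = 1 mm).
Layer 1020–850 hPa: Δp = 170 hPa = 17000 Pa, q̄ = 0.014 kg/kg → 0.014 × 17000 / 9.8 = 24.29 mm
Layer 850–680 hPa: Δp = 170 hPa = 17000 Pa, q̄ = 0.0091 kg/kg → 0.0091 × 17000 / 9.8 = 15.79 mm
Layer 680–360 hPa: Δp = 320 hPa = 32000 Pa, q̄ = 0.0016 kg/kg → 0.0016 × 32000 / 9.8 = 5.22 mm
Layer 360–260 hPa: Δp = 100 hPa = 10000 Pa, q̄ = 0.00073 kg/kg → 0.00073 × 10000 / 9.8 = 0.74 mm
Layer 260–200 hPa: Δp = 60 hPa = 6000 Pa, q̄ = 0.0009 kg/kg → 0.0009 × 6000 / 9.8 = 0.55 mm
PW = 24.29 + 15.79 + 5.22 + 0.74 + 0.55 = 46.59 ≈ 46.6 mm.
Rainfall = ε × PW = 0.39 × 46.6 = 18.2 mm.

PW ≈ 46.6 mm; rainfall ≈ 18.2 mm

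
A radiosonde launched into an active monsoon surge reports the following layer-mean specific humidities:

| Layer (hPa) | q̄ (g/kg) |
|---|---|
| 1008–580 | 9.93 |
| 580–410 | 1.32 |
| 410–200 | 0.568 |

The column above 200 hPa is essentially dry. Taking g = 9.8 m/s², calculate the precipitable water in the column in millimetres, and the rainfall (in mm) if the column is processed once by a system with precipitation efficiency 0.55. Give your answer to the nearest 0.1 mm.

PW ≈ 46.9 mm; rainfall ≈ 25.8 mm

Precipitable water is the column-integrated vapour mass per unit area: PW = (1/g) Σ q̄ Δp, with q in kg/kg and Δp in Pa (1 kg/m² of water = 1 mm).
Layer 1008–580 hPa: Δp = 428 hPa = 42800 Pa, q̄ = 0.00993 kg/kg → 0.00993 × 42800 / 9.8 = 43.37 mm
Layer 580–410 hPa: Δp = 170 hPa = 17000 Pa, q̄ = 0.00132 kg/kg → 0.00132 × 17000 / 9.8 = 2.29 mm
Layer 410–200 hPa: Δp = 210 hPa = 21000 Pa, q̄ = 0.000568 kg/kg → 0.000568 × 21000 / 9.8 = 1.22 mm
PW = 43.37 + 2.29 + 1.22 = 46.88 ≈ 46.9 mm.
Rainfall = ε × PW = 0.55 × 46.9 = 25.8 mm.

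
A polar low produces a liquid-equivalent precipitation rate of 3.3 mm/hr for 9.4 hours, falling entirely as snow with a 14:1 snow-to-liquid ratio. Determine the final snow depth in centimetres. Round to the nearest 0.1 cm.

snow depth ≈ 43.4 cm

Liquid-equivalent depth = 3.3 × 9.4 = 31.02 mm.
Snow depth = 31.02 mm × 14 = 434.28 mm = 43.4 cm.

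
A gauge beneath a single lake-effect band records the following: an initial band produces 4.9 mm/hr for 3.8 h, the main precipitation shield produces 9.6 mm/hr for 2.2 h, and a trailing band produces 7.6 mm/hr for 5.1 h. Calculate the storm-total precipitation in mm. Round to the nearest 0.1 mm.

Total = Σ Rᵢ Δtᵢ = 4.9 × 3.8 + 9.6 × 2.2 + 7.6 × 5.1
      = 18.62 + 21.12 + 38.76 = 78.5 mm.

total ≈ 78.5 mm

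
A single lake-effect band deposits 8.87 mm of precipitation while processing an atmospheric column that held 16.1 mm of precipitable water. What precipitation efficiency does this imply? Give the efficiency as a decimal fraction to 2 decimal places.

ε ≈ 0.55

ε = precipitation / PW = 8.87 / 16.1 = 0.55.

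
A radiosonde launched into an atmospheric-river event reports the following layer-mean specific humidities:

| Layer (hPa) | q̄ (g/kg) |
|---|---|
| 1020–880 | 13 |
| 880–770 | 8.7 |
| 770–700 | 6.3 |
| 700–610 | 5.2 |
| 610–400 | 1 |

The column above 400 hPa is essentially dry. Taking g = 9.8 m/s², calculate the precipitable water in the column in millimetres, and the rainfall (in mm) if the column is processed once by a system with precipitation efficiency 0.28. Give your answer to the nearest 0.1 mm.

Precipitable water is the column-integrated vapour mass per unit area: PW = (1/g) Σ q̄ Δp, with q in kg/kg and Δp in Pa (1 kg/m² of water = 1 mm).
Layer 1020–880 hPa: Δp = 140 hPa = 14000 Pa, q̄ = 0.013 kg/kg → 0.013 × 14000 / 9.8 = 18.57 mm
Layer 880–770 hPa: Δp = 110 hPa = 11000 Pa, q̄ = 0.0087 kg/kg → 0.0087 × 11000 / 9.8 = 9.77 mm
Layer 770–700 hPa: Δp = 70 hPa = 7000 Pa, q̄ = 0.0063 kg/kg → 0.0063 × 7000 / 9.8 = 4.50 mm
Layer 700–610 hPa: Δp = 90 hPa = 9000 Pa, q̄ = 0.0052 kg/kg → 0.0052 × 9000 / 9.8 = 4.78 mm
Layer 610–400 hPa: Δp = 210 hPa = 21000 Pa, q̄ = 0.001 kg/kg → 0.001 × 21000 / 9.8 = 2.14 mm
PW = 18.57 + 9.77 + 4.50 + 4.78 + 2.14 = 39.76 ≈ 39.8 mm.
Rainfall = ε × PW = 0.28 × 39.8 = 11.1 mm.

PW ≈ 39.8 mm; rainfall ≈ 11.1 mm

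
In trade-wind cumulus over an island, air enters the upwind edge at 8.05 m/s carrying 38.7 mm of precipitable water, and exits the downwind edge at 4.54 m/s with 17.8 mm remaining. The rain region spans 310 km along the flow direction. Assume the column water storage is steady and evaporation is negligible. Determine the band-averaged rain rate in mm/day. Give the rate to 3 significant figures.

Column moisture flux per unit crosswind length is F = V × PW.
Inflow: F_in = 8.05 × 38.7 = 311.535 mm·m/s
Outflow: F_out = 4.54 × 17.8 = 80.812 mm·m/s
Steady-state rate R = (F_in − F_out)/L = (311.535 − 80.812) / 310000 m = 7.443e-04 mm/s.
R = 7.443e-04 × 3600 × 24 = 64.3 mm/day.

R ≈ 64.3 mm/day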